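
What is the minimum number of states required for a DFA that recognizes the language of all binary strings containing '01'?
Language: binary strings containing '01'
Lower bound (Myhill–Nerode): the prefixes ε, 0, 01 are pairwise distinguishable:
  ε vs 01: suffix ε distinguishes them (ε is rejected, 01 is accepted)
  0 vs 01: suffix ε distinguishes them (0 is rejected, 01 is accepted)
  ε vs 0: suffix 1 distinguishes them (ε·1 = 1 is rejected, 0·1 = 01 is accepted)
So any DFA needs at least 3 states.
Upper bound: a DFA with 3 states exists (one state per class above: 'no progress', 'last symbol 0', and 'seen 01' (accepting sink)).
Minimum states: 3

Final answer: 3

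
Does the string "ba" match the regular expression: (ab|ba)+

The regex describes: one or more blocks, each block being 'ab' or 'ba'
Yes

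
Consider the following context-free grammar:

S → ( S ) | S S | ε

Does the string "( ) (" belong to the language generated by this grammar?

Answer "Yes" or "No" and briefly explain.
Each production adds parentheses only in matched pairs (S → ( S )) or none at all, so every derived string has equally many '(' and ')'. The string ( ) ( has two '(' and one ')', so it cannot be derived.

Final answer: No - no valid derivation exists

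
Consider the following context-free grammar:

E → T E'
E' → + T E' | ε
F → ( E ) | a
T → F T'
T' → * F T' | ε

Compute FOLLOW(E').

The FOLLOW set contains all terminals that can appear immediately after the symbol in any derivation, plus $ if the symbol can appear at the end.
Useful FIRST sets: FIRST(E') = {+, ε}, FIRST(T') = {*, ε} (both E' and T' are nullable).
FOLLOW(E): E is the start symbol → $; E appears in F → ( E ) followed by ')' → FOLLOW(E) = {), $}.
FOLLOW(E'): E' appears at the right end of E → T E' and of E' → + T E', so FOLLOW(E') ⊇ FOLLOW(E) (the second occurrence adds nothing new). FOLLOW(E') = {), $}.

Final answer: {$, )}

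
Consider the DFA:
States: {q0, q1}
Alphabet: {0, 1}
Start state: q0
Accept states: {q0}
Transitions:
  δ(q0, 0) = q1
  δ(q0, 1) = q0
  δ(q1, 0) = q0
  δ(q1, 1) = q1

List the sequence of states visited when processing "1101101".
Starting at q0
Read '1': q0 -> q0
Read '1': q0 -> q0
Read '0': q0 -> q1
Read '1': q1 -> q1
Read '1': q1 -> q1
Read '0': q1 -> q0
Read '1': q0 -> q0

Final answer: q0 -> q0 -> q0 -> q1 -> q1 -> q1 -> q0 -> q0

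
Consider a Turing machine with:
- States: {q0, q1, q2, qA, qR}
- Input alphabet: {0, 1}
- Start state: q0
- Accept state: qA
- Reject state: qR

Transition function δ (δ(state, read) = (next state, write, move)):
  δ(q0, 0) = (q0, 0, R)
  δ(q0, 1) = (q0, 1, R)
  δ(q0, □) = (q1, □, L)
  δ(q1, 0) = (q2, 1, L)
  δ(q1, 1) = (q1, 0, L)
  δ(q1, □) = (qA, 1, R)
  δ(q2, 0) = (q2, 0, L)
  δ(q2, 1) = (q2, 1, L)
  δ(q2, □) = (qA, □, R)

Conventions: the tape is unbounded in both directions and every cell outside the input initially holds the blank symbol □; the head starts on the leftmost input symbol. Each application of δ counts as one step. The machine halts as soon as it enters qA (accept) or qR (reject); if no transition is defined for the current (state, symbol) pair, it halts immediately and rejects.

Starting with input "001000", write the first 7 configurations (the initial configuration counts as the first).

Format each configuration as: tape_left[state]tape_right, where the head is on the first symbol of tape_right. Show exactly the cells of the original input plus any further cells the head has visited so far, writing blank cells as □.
Step 0: [q0]001000 (head at position 0)
Step 1: δ(q0, 0) = (q0, 0, R)  ⊢  0[q0]01000 (head at position 1)
Step 2: δ(q0, 0) = (q0, 0, R)  ⊢  00[q0]1000 (head at position 2)
Step 3: δ(q0, 1) = (q0, 1, R)  ⊢  001[q0]000 (head at position 3)
Step 4: δ(q0, 0) = (q0, 0, R)  ⊢  0010[q0]00 (head at position 4)
Step 5: δ(q0, 0) = (q0, 0, R)  ⊢  00100[q0]0 (head at position 5)
Step 6: δ(q0, 0) = (q0, 0, R)  ⊢  001000[q0]□ (head at position 6)

Final answer: [q0]001000 ⊢ 0[q0]01000 ⊢ 00[q0]1000 ⊢ 001[q0]000 ⊢ 0010[q0]00 ⊢ 00100[q0]0 ⊢ 001000[q0]□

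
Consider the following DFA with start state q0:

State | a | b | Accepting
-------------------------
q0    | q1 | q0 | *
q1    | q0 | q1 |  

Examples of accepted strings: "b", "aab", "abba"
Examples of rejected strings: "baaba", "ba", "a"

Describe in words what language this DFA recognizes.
strings over {a,b} with an even number of a's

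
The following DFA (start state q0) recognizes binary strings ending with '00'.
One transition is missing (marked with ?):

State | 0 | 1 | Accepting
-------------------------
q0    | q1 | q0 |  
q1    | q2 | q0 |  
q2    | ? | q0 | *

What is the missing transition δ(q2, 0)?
q2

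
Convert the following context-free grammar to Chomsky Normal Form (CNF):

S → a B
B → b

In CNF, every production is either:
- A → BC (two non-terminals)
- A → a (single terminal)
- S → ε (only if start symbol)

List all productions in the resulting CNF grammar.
The grammar has no ε-productions or unit productions to eliminate.
S → a B has terminal a in a right-hand side of length ≥ 2: introduce T_a → a and use T_a in place of a.
B → b is already in CNF (single terminal) – keep it.
S → a B becomes S → T_a B.
Resulting CNF grammar (3 productions): T_a → a; B → b; S → T_a B

Final answer: T_a → a; B → b; S → T_a B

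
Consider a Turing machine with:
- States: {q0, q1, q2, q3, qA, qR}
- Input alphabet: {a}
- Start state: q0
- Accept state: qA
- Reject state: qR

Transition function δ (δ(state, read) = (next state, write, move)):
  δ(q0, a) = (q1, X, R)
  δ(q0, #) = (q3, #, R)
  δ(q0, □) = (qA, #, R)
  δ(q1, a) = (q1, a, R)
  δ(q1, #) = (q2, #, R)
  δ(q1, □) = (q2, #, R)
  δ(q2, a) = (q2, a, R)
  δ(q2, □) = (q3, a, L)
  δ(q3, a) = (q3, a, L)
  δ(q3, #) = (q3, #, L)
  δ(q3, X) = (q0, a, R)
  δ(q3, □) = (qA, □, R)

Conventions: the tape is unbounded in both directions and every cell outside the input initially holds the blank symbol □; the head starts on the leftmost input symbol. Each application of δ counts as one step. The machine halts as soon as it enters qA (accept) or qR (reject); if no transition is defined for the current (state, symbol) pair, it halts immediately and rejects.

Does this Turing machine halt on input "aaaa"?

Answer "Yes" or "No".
Trace (configuration after each step, as tape_left[state]tape_right with head position):
Step 0: [q0]aaaa (head at position 0)
Step 1: X[q1]aaa (head 1)
Step 2: Xa[q1]aa (head 2)
Step 3: Xaa[q1]a (head 3)
Step 4: Xaaa[q1]□ (head 4)
Step 5: Xaaa#[q2]□ (head 5)
Step 6: Xaaa[q3]#a (head 4)
Step 7: Xaa[q3]a#a (head 3)
Step 8: Xa[q3]aa#a (head 2)
Step 9: X[q3]aaa#a (head 1)
Step 10: [q3]Xaaa#a (head 0)
Step 11: a[q0]aaa#a (head 1)
Step 12: aX[q1]aa#a (head 2)
Step 13: aXa[q1]a#a (head 3)
Step 14: aXaa[q1]#a (head 4)
Step 15: aXaa#[q2]a (head 5)
Step 16: aXaa#a[q2]□ (head 6)
Step 17: aXaa#[q3]aa (head 5)
Step 18: aXaa[q3]#aa (head 4)
Step 19: aXa[q3]a#aa (head 3)
Step 20: aX[q3]aa#aa (head 2)
Step 21: a[q3]Xaa#aa (head 1)
Step 22: aa[q0]aa#aa (head 2)
Step 23: aaX[q1]a#aa (head 3)
Step 24: aaXa[q1]#aa (head 4)
Step 25: aaXa#[q2]aa (head 5)
Step 26: aaXa#a[q2]a (head 6)
Step 27: aaXa#aa[q2]□ (head 7)
Step 28: aaXa#a[q3]aa (head 6)
Step 29: aaXa#[q3]aaa (head 5)
Step 30: aaXa[q3]#aaa (head 4)
Step 31: aaX[q3]a#aaa (head 3)
Step 32: aa[q3]Xa#aaa (head 2)
Step 33: aaa[q0]a#aaa (head 3)
Step 34: aaaX[q1]#aaa (head 4)
Step 35: aaaX#[q2]aaa (head 5)
Step 36: aaaX#a[q2]aa (head 6)
Step 37: aaaX#aa[q2]a (head 7)
Step 38: aaaX#aaa[q2]□ (head 8)
Step 39: aaaX#aa[q3]aa (head 7)
Step 40: aaaX#a[q3]aaa (head 6)
Step 41: aaaX#[q3]aaaa (head 5)
Step 42: aaaX[q3]#aaaa (head 4)
Step 43: aaa[q3]X#aaaa (head 3)
Step 44: aaaa[q0]#aaaa (head 4)
Step 45: aaaa#[q3]aaaa (head 5)
Step 46: aaaa[q3]#aaaa (head 4)
Step 47: aaa[q3]a#aaaa (head 3)
Step 48: aa[q3]aa#aaaa (head 2)
Step 49: a[q3]aaa#aaaa (head 1)
Step 50: [q3]aaaa#aaaa (head 0)
Step 51: [q3]□aaaa#aaaa (head -1)
Step 52: □[qA]aaaa#aaaa (head 0)
The machine is in qA, so it halts and accepts.
It halts after 52 steps.

Final answer: Yes - halts after 52 steps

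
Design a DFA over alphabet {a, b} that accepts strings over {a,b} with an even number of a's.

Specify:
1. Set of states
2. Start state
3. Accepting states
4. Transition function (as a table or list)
One valid DFA (any DFA recognizing the same language is acceptable):
States: {q0, q1}
Start: q0
Accepting: {q0}
Transitions (accepting states marked with *):
State | a | b | Accepting
-------------------------
q0    | q1 | q0 | *
q1    | q0 | q1 |  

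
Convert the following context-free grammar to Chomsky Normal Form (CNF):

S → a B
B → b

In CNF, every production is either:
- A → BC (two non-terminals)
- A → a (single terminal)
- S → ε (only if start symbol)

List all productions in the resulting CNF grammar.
The grammar has no ε-productions or unit productions to eliminate.
S → a B has terminal a in a right-hand side of length ≥ 2: introduce T_a → a and use T_a in place of a.
B → b is already in CNF (single terminal) – keep it.
S → a B becomes S → T_a B.
Resulting CNF grammar (3 productions): T_a → a; B → b; S → T_a B

Final answer: T_a → a; B → b; S → T_a B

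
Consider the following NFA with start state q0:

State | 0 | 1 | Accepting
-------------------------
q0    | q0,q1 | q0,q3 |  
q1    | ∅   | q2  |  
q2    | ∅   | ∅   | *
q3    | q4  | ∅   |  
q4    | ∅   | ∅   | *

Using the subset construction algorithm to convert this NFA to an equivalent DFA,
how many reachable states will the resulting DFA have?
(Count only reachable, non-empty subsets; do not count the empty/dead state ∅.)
Start subset: {q0}
{q0}: on 0 → {q0, q1}, on 1 → {q0, q3}
{q0, q1}: on 0 → {q0, q1}, on 1 → {q0, q2, q3}
{q0, q3}: on 0 → {q0, q1, q4}, on 1 → {q0, q3}
{q0, q2, q3}: on 0 → {q0, q1, q4}, on 1 → {q0, q3}
{q0, q1, q4}: on 0 → {q0, q1}, on 1 → {q0, q2, q3}
Reachable non-empty subsets: {q0}, {q0, q1}, {q0, q3}, {q0, q2, q3}, {q0, q1, q4} — 5 in total.

Final answer: 5 states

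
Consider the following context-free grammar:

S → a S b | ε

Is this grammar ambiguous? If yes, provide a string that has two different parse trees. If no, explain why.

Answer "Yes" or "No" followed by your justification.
At every step exactly one production applies: if the remaining string to generate is non-empty it starts with a and ends with b, forcing S → a S b; if it is empty, S → ε is forced. Hence each string a^n b^n has exactly one derivation (S → a S b applied n times, then S → ε) and one parse tree.

Final answer: No - the grammar is unambiguous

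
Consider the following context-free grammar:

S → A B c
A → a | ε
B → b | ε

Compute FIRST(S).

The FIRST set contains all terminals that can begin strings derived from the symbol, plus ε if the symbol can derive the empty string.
FIRST(A) = {a, ε} (A → a | ε) and FIRST(B) = {b, ε} (B → b | ε).
For S → A B c: add FIRST(A) minus ε = {a}; A is nullable, so also add FIRST(B) minus ε = {b}; B is nullable too, so also add FIRST(c) = {c}. The terminal c is never erased, so S is not nullable and ε is not included.
FIRST(S) = {a, b, c}.

Final answer: {a, b, c}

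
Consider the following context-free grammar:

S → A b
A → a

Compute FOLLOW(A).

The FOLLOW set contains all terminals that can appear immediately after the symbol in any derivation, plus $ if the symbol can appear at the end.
A occurs only in S → A b, where it is immediately followed by the terminal b. So FOLLOW(A) = {b}.

Final answer: {b}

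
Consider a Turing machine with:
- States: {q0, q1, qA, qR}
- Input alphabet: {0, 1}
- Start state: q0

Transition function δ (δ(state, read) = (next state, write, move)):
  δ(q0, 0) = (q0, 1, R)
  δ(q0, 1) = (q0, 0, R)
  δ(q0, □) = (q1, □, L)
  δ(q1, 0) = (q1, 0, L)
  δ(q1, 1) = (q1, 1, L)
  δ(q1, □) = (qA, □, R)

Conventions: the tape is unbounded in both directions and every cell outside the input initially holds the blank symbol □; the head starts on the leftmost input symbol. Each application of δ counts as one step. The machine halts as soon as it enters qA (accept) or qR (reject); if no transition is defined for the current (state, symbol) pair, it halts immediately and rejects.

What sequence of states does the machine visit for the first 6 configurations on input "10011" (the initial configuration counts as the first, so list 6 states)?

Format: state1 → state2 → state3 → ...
Step 0: [q0]10011 (head at position 0)
Step 1: δ(q0, 1) = (q0, 0, R)  ⊢  0[q0]0011 (head at position 1)
Step 2: δ(q0, 0) = (q0, 1, R)  ⊢  01[q0]011 (head at position 2)
Step 3: δ(q0, 0) = (q0, 1, R)  ⊢  011[q0]11 (head at position 3)
Step 4: δ(q0, 1) = (q0, 0, R)  ⊢  0110[q0]1 (head at position 4)
Step 5: δ(q0, 1) = (q0, 0, R)  ⊢  01100[q0]□ (head at position 5)
Reading off the states of these 6 configurations: q0 → q0 → q0 → q0 → q0 → q0

Final answer: q0 → q0 → q0 → q0 → q0 → q0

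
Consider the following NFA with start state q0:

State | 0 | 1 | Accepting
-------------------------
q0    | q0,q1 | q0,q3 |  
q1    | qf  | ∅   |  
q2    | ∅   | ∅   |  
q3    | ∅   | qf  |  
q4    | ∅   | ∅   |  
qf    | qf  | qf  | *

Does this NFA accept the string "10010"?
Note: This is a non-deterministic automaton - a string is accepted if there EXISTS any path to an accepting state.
Track the set of states the NFA could be in: start {q0}
Read '1': {q0} → {q0, q3}
Read '0': {q0, q3} → {q0, q1}
Read '0': {q0, q1} → {q0, q1, qf}
Read '1': {q0, q1, qf} → {q0, q3, qf}
Read '0': {q0, q3, qf} → {q0, q1, qf}
Final set {q0, q1, qf} contains accepting state(s) {qf} → accepted.

Final answer: Yes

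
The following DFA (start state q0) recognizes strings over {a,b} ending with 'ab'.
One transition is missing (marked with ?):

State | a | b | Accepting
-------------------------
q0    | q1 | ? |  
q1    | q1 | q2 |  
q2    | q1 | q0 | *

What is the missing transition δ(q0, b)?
q0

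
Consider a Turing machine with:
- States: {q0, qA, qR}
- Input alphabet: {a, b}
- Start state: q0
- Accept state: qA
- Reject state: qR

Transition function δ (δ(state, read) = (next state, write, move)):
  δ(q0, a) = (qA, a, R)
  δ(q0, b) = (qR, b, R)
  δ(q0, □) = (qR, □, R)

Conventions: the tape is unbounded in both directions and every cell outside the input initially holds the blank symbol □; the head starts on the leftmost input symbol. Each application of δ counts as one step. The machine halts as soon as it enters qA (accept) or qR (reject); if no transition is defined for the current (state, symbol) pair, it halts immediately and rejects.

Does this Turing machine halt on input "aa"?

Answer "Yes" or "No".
Step 0: [q0]aa (head at position 0)
Step 1: δ(q0, a) = (qA, a, R)  ⊢  a[qA]a (head at position 1)
The machine is in qA, so it halts and accepts.
It halts after 1 steps.

Final answer: Yes - halts after 1 steps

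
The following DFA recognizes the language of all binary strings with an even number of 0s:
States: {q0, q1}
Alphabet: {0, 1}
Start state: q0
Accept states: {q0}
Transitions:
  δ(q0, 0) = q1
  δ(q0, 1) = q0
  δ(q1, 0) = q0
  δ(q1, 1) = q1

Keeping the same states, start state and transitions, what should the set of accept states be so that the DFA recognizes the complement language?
The DFA is complete (every state has a transition on every symbol), so the complement
is recognized by the same DFA with accepting and non-accepting states swapped.
Original accept states: {q0}
Complement accept states = All states - Original accept states
= {q0, q1} - {q0}
= {q1}
Complement language: strings with an ODD number of 0s

Final answer: {q1}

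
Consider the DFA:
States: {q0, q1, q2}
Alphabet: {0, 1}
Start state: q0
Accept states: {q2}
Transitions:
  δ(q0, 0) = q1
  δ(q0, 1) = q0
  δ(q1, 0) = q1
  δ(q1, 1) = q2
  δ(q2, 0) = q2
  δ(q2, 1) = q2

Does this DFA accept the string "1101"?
Processing string "1101":
  q0 --1--> q0
  q0 --1--> q0
  q0 --0--> q1
  q1 --1--> q2
Final state: q2
Accept states: {q2}
q2 is an accept state, so the string is accepted.

Final answer: Yes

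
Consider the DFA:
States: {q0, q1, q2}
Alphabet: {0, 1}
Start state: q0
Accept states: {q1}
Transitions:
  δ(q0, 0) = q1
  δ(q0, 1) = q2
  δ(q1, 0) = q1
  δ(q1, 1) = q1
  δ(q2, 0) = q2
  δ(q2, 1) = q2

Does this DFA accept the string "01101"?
Processing string "01101":
  q0 --0--> q1
  q1 --1--> q1
  q1 --1--> q1
  q1 --0--> q1
  q1 --1--> q1
Final state: q1
Accept states: {q1}
q1 is an accept state, so the string is accepted.

Final answer: Yes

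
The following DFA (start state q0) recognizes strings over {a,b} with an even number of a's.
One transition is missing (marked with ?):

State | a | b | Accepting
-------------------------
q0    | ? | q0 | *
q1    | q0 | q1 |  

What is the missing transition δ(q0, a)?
q1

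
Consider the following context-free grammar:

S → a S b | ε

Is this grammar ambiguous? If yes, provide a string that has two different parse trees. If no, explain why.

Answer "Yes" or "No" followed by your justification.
At every step exactly one production applies: if the remaining string to generate is non-empty it starts with a and ends with b, forcing S → a S b; if it is empty, S → ε is forced. Hence each string a^n b^n has exactly one derivation (S → a S b applied n times, then S → ε) and one parse tree.

Final answer: No - the grammar is unambiguous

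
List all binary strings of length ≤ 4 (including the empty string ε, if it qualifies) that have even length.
Checking every binary string of length 0 to 4:
  Length 0: accepted: ε | rejected: (none)
  Length 1: accepted: (none) | rejected: 0, 1
  Length 2: accepted: 00, 01, 10, 11 | rejected: (none)
  Length 3: accepted: (none) | rejected: 000, 001, 010, 011, 100, 101, 110, 111
  Length 4: accepted: 0000, 0001, 0010, 0011, 0100, 0101, 0110, 0111, 1000, 1001, 1010, 1011, 1100, 1101, 1110, 1111 | rejected: (none)
Total: 21 string(s).

Final answer: ε, 00, 01, 10, 11, 0000, 0001, 0010, 0011, 0100, 0101, 0110, 0111, 1000, 1001, 1010, 1011, 1100, 1101, 1110, 1111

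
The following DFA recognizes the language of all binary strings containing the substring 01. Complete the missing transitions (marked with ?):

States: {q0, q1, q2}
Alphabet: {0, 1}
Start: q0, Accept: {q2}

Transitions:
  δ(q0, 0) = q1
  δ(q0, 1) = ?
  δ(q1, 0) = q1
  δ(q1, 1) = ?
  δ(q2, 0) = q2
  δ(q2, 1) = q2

What each state remembers (consistent with the given transitions and accept states):
  q0: 01 not seen yet and the last symbol was not 0
  q1: 01 not seen yet and the last symbol was 0
  q2: the substring 01 has already been seen
Filling in the missing entries:
  δ(q0, 1): in q0 (01 not seen yet and the last symbol was not 0), after reading 1 we have: 01 not seen yet and the last symbol was not 0 → q0
  δ(q1, 1): in q1 (01 not seen yet and the last symbol was 0), after reading 1 we have: the substring 01 has already been seen → q2

Final answer: δ(q0, 1) = q0; δ(q1, 1) = q2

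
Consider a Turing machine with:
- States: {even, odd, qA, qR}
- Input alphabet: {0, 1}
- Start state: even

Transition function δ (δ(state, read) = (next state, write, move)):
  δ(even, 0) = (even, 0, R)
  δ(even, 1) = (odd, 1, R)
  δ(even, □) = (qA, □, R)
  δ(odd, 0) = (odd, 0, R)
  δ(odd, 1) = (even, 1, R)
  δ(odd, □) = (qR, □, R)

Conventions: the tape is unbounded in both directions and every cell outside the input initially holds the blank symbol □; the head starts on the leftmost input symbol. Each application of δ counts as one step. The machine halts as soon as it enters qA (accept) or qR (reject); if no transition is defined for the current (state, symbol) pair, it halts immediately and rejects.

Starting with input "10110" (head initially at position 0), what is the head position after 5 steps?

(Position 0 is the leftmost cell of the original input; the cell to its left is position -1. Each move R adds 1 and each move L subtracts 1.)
Step 0: [even]10110 (head at position 0)
Step 1: δ(even, 1) = (odd, 1, R)  ⊢  1[odd]0110 (head at position 1)
Step 2: δ(odd, 0) = (odd, 0, R)  ⊢  10[odd]110 (head at position 2)
Step 3: δ(odd, 1) = (even, 1, R)  ⊢  101[even]10 (head at position 3)
Step 4: δ(even, 1) = (odd, 1, R)  ⊢  1011[odd]0 (head at position 4)
Step 5: δ(odd, 0) = (odd, 0, R)  ⊢  10110[odd]□ (head at position 5)
Head position after 5 steps: 5

Final answer: Position 5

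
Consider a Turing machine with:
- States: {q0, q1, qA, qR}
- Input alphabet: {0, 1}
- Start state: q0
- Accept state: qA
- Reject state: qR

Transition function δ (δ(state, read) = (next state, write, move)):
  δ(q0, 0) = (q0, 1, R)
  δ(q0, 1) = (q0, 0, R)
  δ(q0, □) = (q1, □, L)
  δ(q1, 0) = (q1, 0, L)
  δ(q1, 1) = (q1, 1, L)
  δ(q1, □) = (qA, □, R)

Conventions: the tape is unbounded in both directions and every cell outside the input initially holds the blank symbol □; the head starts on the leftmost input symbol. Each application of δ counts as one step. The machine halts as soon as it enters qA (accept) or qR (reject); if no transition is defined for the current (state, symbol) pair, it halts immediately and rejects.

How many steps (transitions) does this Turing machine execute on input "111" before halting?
Step 0: [q0]111 (head at position 0)
Step 1: δ(q0, 1) = (q0, 0, R)  ⊢  0[q0]11 (head at position 1)
Step 2: δ(q0, 1) = (q0, 0, R)  ⊢  00[q0]1 (head at position 2)
Step 3: δ(q0, 1) = (q0, 0, R)  ⊢  000[q0]□ (head at position 3)
Step 4: δ(q0, □) = (q1, □, L)  ⊢  00[q1]0□ (head at position 2)
Step 5: δ(q1, 0) = (q1, 0, L)  ⊢  0[q1]00□ (head at position 1)
Step 6: δ(q1, 0) = (q1, 0, L)  ⊢  [q1]000□ (head at position 0)
Step 7: δ(q1, 0) = (q1, 0, L)  ⊢  [q1]□000□ (head at position -1)
Step 8: δ(q1, □) = (qA, □, R)  ⊢  □[qA]000□ (head at position 0)
The machine is in qA, so it halts and accepts.
Number of transitions executed: 8.

Final answer: 8 steps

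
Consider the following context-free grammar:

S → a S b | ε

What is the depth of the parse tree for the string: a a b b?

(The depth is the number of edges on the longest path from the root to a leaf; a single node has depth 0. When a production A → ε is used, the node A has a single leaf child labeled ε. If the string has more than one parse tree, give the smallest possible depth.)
The only parse tree applies S → a S b 2 times (once per matching a…b pair) and then S → ε.
The S nodes sit at depths 0, 1, …, 2; the innermost S (depth 2) has the single child ε at depth 3.
The terminal leaves a, b are at depths 1..2, so the longest root-to-leaf path is S → S → … → S → ε with 3 edges.
Depth = 3.

Final answer: 3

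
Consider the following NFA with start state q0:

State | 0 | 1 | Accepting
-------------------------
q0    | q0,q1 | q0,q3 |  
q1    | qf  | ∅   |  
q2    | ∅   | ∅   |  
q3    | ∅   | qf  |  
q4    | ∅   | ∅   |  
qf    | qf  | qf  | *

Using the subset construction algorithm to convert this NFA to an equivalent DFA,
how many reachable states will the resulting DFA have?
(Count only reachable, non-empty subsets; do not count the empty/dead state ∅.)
Start subset: {q0}
{q0}: on 0 → {q0, q1}, on 1 → {q0, q3}
{q0, q1}: on 0 → {q0, q1, qf}, on 1 → {q0, q3}
{q0, q3}: on 0 → {q0, q1}, on 1 → {q0, q3, qf}
{q0, q1, qf}: on 0 → {q0, q1, qf}, on 1 → {q0, q3, qf}
{q0, q3, qf}: on 0 → {q0, q1, qf}, on 1 → {q0, q3, qf}
Reachable non-empty subsets: {q0}, {q0, q1}, {q0, q3}, {q0, q1, qf}, {q0, q3, qf} — 5 in total.

Final answer: 5 states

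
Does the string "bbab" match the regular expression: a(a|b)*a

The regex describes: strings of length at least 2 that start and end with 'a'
No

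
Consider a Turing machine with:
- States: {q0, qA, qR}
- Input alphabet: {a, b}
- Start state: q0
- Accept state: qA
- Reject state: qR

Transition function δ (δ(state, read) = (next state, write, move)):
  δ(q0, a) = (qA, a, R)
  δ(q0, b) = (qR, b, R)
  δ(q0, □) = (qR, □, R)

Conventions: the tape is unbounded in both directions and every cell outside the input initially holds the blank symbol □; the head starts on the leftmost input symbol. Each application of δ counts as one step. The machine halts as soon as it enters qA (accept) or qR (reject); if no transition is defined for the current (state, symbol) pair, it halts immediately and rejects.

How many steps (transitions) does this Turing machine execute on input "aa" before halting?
Step 0: [q0]aa (head at position 0)
Step 1: δ(q0, a) = (qA, a, R)  ⊢  a[qA]a (head at position 1)
The machine is in qA, so it halts and accepts.
Number of transitions executed: 1.

Final answer: 1 steps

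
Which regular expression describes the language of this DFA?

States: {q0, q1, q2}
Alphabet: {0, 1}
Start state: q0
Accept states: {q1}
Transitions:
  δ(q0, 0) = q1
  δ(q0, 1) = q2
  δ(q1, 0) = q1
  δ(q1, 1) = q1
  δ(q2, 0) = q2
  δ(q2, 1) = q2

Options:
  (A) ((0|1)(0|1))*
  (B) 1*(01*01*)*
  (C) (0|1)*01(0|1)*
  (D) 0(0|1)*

Testing sample strings against the DFA:
  '100' -> rejected
  '0110' -> accepted
  '00101' -> accepted
  '10' -> rejected
Checking each option for a counterexample:
  (A) ((0|1)(0|1))*: ε is rejected by the DFA but matches the regex → eliminated
  (B) 1*(01*01*)*: ε is rejected by the DFA but matches the regex → eliminated
  (C) (0|1)*01(0|1)*: '0' is accepted by the DFA but does not match the regex → eliminated
  (D) 0(0|1)*: agrees with the DFA on all strings of length ≤ 4
Only (D) 0(0|1)* is consistent with the DFA.

Final answer: (D) 0(0|1)*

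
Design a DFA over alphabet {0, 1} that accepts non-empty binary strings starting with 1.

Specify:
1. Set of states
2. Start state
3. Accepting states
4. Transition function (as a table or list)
One valid DFA (any DFA recognizing the same language is acceptable):
States: {q0, q1, q2}
Start: q0
Accepting: {q1}
Transitions (accepting states marked with *):
State | 0 | 1 | Accepting
-------------------------
q0    | q2 | q1 |  
q1    | q1 | q1 | *
q2    | q2 | q2 |  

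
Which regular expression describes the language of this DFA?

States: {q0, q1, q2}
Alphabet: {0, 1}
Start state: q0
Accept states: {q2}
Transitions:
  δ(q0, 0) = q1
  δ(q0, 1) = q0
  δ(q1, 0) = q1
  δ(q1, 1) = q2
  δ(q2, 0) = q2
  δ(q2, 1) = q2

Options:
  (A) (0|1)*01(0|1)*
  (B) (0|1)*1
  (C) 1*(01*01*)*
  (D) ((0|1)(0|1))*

Testing sample strings against the DFA:
  '101' -> accepted
  '10' -> rejected
  '00010' -> accepted
  '00011' -> accepted
Checking each option for a counterexample:
  (A) (0|1)*01(0|1)*: agrees with the DFA on all strings of length ≤ 4
  (B) (0|1)*1: '1' is rejected by the DFA but matches the regex → eliminated
  (C) 1*(01*01*)*: ε is rejected by the DFA but matches the regex → eliminated
  (D) ((0|1)(0|1))*: ε is rejected by the DFA but matches the regex → eliminated
Only (A) (0|1)*01(0|1)* is consistent with the DFA.

Final answer: (A) (0|1)*01(0|1)*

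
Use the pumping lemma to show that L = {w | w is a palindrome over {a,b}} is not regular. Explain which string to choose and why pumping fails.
Language: L = {w | w is a palindrome over {a,b}} (strings that read the same forwards and backwards)
Step 1: Assume for contradiction that L is regular, with pumping length p.
Step 2: Choose s = a^p b a^p. Then s ∈ L (it reads the same forwards and backwards) and |s| ≥ p.
Step 3: Consider any decomposition s = xyz with |xy| ≤ p and |y| > 0. Since |xy| ≤ p and the first p symbols of s are all a's, y = a^k for some k with 1 ≤ k ≤ p.
Step 4: Pumping up (i = 2): xy²z = a^(p+k) b a^p. Its reverse is a^p b a^(p+k) ≠ a^(p+k) b a^p (the single b is no longer in the middle), so xy²z is not a palindrome and xy²z ∉ L.
This contradicts the pumping lemma, so L is not regular.

Final answer: Choose s = a^p b a^p. Since |xy| ≤ p, y = a^k with k ≥ 1. Then xy²z = a^(p+k) b a^p is not a palindrome, so ∉ L.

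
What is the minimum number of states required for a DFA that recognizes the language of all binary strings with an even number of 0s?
Language: binary strings with an even number of 0s
Lower bound (Myhill–Nerode): the prefixes ε, 0 are pairwise distinguishable:
  ε vs 0: suffix ε distinguishes them (ε has zero 0s (accepted), 0 has one 0 (rejected))
So any DFA needs at least 2 states.
Upper bound: a DFA with 2 states exists (one state per class above).
Minimum states: 2

Final answer: 2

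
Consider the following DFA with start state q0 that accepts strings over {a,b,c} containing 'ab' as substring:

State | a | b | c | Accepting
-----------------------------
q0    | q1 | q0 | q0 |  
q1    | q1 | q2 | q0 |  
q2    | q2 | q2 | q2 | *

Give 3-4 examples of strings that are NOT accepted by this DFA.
Any strings that end in a non-accepting state work; for example:
"cbc": q0 → q0 → q0 → q0; q0 is not accepting → rejected
"aaac": q0 → q1 → q1 → q1 → q0; q0 is not accepting → rejected
"ccca": q0 → q0 → q0 → q0 → q1; q1 is not accepting → rejected
"cccc": q0 → q0 → q0 → q0 → q0; q0 is not accepting → rejected

Final answer: "cbc", "aaac", "ccca", "cccc"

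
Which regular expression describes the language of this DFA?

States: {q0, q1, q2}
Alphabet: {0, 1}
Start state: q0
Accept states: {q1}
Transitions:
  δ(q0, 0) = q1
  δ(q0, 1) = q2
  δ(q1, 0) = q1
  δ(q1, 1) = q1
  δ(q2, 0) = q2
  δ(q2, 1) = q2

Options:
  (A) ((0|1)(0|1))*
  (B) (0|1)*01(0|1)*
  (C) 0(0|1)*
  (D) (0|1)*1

Testing sample strings against the DFA:
  '10' -> rejected
  '10' -> rejected
  '110' -> rejected
  '01' -> accepted
Checking each option for a counterexample:
  (A) ((0|1)(0|1))*: ε is rejected by the DFA but matches the regex → eliminated
  (B) (0|1)*01(0|1)*: '0' is accepted by the DFA but does not match the regex → eliminated
  (C) 0(0|1)*: agrees with the DFA on all strings of length ≤ 4
  (D) (0|1)*1: '0' is accepted by the DFA but does not match the regex → eliminated
Only (C) 0(0|1)* is consistent with the DFA.

Final answer: (C) 0(0|1)*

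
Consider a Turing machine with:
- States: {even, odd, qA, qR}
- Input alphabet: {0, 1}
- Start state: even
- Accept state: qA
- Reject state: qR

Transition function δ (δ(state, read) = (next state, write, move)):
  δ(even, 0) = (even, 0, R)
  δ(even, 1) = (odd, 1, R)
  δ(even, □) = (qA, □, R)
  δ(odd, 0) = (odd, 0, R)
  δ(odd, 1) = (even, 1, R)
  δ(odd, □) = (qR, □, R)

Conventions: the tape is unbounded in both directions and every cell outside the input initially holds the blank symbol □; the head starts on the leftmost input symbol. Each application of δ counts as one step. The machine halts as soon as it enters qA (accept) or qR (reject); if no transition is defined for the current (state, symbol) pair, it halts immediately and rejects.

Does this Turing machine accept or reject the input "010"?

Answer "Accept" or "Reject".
Step 0: [even]010 (head at position 0)
Step 1: δ(even, 0) = (even, 0, R)  ⊢  0[even]10 (head at position 1)
Step 2: δ(even, 1) = (odd, 1, R)  ⊢  01[odd]0 (head at position 2)
Step 3: δ(odd, 0) = (odd, 0, R)  ⊢  010[odd]□ (head at position 3)
Step 4: δ(odd, □) = (qR, □, R)  ⊢  010□[qR]□ (head at position 4)
The machine is in qR, so it halts and rejects.

Final answer: Reject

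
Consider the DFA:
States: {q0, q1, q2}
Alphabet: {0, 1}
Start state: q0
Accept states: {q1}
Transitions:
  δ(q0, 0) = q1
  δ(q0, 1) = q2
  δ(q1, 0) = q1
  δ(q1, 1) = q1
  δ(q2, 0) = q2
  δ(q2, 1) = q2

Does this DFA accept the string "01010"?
Processing string "01010":
  q0 --0--> q1
  q1 --1--> q1
  q1 --0--> q1
  q1 --1--> q1
  q1 --0--> q1
Final state: q1
Accept states: {q1}
q1 is an accept state, so the string is accepted.

Final answer: Yes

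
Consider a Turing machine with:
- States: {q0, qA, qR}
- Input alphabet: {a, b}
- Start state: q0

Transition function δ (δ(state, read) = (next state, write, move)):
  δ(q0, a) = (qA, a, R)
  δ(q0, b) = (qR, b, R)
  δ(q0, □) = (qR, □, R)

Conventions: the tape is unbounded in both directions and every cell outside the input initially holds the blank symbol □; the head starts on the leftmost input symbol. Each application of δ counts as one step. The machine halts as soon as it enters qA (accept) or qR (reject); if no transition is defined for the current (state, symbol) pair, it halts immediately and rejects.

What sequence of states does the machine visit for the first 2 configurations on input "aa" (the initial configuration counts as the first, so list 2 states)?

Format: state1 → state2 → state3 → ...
Step 0: [q0]aa (head at position 0)
Step 1: δ(q0, a) = (qA, a, R)  ⊢  a[qA]a (head at position 1)
Reading off the states of these 2 configurations: q0 → qA

Final answer: q0 → qA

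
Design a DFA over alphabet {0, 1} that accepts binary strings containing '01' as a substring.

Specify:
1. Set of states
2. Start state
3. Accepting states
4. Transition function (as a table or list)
One valid DFA (any DFA recognizing the same language is acceptable):
States: {q0, q1, q2}
Start: q0
Accepting: {q2}
Transitions (accepting states marked with *):
State | 0 | 1 | Accepting
-------------------------
q0    | q1 | q0 |  
q1    | q1 | q2 |  
q2    | q2 | q2 | *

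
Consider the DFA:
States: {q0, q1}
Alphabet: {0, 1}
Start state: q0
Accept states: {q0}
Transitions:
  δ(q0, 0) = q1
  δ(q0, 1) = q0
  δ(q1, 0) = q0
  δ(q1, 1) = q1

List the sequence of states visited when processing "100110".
Starting at q0
Read '1': q0 -> q0
Read '0': q0 -> q1
Read '0': q1 -> q0
Read '1': q0 -> q0
Read '1': q0 -> q0
Read '0': q0 -> q1

Final answer: q0 -> q0 -> q1 -> q0 -> q0 -> q0 -> q1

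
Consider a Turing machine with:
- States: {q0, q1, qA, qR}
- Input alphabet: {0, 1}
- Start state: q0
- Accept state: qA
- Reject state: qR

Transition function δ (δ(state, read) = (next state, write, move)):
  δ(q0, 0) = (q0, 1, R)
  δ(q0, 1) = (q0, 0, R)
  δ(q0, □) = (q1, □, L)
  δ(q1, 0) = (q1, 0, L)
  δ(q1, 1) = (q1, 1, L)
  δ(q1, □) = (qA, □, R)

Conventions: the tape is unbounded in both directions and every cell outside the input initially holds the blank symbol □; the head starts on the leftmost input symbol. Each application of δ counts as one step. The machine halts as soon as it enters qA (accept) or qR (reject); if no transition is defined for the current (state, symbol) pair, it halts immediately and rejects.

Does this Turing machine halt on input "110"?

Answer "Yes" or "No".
Step 0: [q0]110 (head at position 0)
Step 1: δ(q0, 1) = (q0, 0, R)  ⊢  0[q0]10 (head at position 1)
Step 2: δ(q0, 1) = (q0, 0, R)  ⊢  00[q0]0 (head at position 2)
Step 3: δ(q0, 0) = (q0, 1, R)  ⊢  001[q0]□ (head at position 3)
Step 4: δ(q0, □) = (q1, □, L)  ⊢  00[q1]1□ (head at position 2)
Step 5: δ(q1, 1) = (q1, 1, L)  ⊢  0[q1]01□ (head at position 1)
Step 6: δ(q1, 0) = (q1, 0, L)  ⊢  [q1]001□ (head at position 0)
Step 7: δ(q1, 0) = (q1, 0, L)  ⊢  [q1]□001□ (head at position -1)
Step 8: δ(q1, □) = (qA, □, R)  ⊢  □[qA]001□ (head at position 0)
The machine is in qA, so it halts and accepts.
It halts after 8 steps.

Final answer: Yes - halts after 8 steps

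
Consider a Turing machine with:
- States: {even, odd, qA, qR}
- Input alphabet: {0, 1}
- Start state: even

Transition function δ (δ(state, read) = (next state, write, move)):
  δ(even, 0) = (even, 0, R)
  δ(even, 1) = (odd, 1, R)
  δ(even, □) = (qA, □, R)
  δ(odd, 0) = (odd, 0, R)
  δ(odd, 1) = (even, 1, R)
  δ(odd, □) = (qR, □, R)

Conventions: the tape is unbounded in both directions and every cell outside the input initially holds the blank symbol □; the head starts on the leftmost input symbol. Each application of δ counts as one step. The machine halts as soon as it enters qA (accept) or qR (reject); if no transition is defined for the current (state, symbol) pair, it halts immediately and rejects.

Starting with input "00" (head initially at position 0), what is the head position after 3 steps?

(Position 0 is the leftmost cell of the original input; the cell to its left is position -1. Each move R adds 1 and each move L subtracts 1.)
Step 0: [even]00 (head at position 0)
Step 1: δ(even, 0) = (even, 0, R)  ⊢  0[even]0 (head at position 1)
Step 2: δ(even, 0) = (even, 0, R)  ⊢  00[even]□ (head at position 2)
Step 3: δ(even, □) = (qA, □, R)  ⊢  00□[qA]□ (head at position 3)
Head position after 3 steps: 3

Final answer: Position 3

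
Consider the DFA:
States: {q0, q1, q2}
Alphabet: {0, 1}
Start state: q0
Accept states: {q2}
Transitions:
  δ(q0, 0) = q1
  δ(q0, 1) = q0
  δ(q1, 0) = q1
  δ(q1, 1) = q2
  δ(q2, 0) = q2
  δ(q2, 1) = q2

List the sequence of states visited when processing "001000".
Starting at q0
Read '0': q0 -> q1
Read '0': q1 -> q1
Read '1': q1 -> q2
Read '0': q2 -> q2
Read '0': q2 -> q2
Read '0': q2 -> q2

Final answer: q0 -> q1 -> q1 -> q2 -> q2 -> q2 -> q2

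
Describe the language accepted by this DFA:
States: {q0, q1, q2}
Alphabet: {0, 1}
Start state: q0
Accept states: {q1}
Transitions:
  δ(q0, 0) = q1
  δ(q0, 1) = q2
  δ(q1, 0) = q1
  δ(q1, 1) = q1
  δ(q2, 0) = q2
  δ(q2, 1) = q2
Analyzing the DFA structure:
Start state: q0
Accept states: {q1}
Interpreting what each state remembers (checking against the transitions):
  q0: nothing has been read yet
  q1: the first symbol was 0
  q2: the first symbol was 1 (trap state)
  δ(q0, 0): in q0 (nothing has been read yet), after reading 0 we have: the first symbol was 0 → q1
  δ(q0, 1): in q0 (nothing has been read yet), after reading 1 we have: the first symbol was 1 (trap state) → q2
  δ(q1, 0): in q1 (the first symbol was 0), after reading 0 we have: the first symbol was 0 → q1
  δ(q1, 1): in q1 (the first symbol was 0), after reading 1 we have: the first symbol was 0 → q1
  δ(q2, 0): in q2 (the first symbol was 1 (trap state)), after reading 0 we have: the first symbol was 1 (trap state) → q2
  δ(q2, 1): in q2 (the first symbol was 1 (trap state)), after reading 1 we have: the first symbol was 1 (trap state) → q2
A string is accepted iff it ends in {q1}, i.e. the first symbol was 0.
Language: All binary strings starting with 0

Final answer: All binary strings starting with 0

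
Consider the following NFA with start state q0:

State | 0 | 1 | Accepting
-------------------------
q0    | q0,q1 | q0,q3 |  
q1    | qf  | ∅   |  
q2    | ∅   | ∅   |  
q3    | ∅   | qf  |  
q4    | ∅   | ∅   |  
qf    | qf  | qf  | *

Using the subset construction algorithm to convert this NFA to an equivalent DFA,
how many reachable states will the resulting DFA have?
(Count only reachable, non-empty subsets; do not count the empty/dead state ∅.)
Start subset: {q0}
{q0}: on 0 → {q0, q1}, on 1 → {q0, q3}
{q0, q1}: on 0 → {q0, q1, qf}, on 1 → {q0, q3}
{q0, q3}: on 0 → {q0, q1}, on 1 → {q0, q3, qf}
{q0, q1, qf}: on 0 → {q0, q1, qf}, on 1 → {q0, q3, qf}
{q0, q3, qf}: on 0 → {q0, q1, qf}, on 1 → {q0, q3, qf}
Reachable non-empty subsets: {q0}, {q0, q1}, {q0, q3}, {q0, q1, qf}, {q0, q3, qf} — 5 in total.

Final answer: 5 states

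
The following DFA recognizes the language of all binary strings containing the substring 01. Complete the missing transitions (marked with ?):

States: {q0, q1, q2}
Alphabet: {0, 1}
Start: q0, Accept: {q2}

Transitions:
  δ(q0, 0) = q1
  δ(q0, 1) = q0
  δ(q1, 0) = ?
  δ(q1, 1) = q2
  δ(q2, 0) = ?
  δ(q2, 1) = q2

What each state remembers (consistent with the given transitions and accept states):
  q0: 01 not seen yet and the last symbol was not 0
  q1: 01 not seen yet and the last symbol was 0
  q2: the substring 01 has already been seen
Filling in the missing entries:
  δ(q1, 0): in q1 (01 not seen yet and the last symbol was 0), after reading 0 we have: 01 not seen yet and the last symbol was 0 → q1
  δ(q2, 0): in q2 (the substring 01 has already been seen), after reading 0 we have: the substring 01 has already been seen → q2

Final answer: δ(q1, 0) = q1; δ(q2, 0) = q2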